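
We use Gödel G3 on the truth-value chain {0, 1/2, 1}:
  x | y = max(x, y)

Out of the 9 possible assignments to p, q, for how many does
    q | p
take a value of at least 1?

p = 0, q = 0 ↦ 0  <
p = 0, q = 1/2 ↦ 1/2  <
p = 0, q = 1 ↦ 1  ≥
p = 1/2, q = 0 ↦ 1/2  <
p = 1/2, q = 1/2 ↦ 1/2  <
p = 1/2, q = 1 ↦ 1  ≥
p = 1, q = 0 ↦ 1  ≥
p = 1, q = 1/2 ↦ 1  ≥
p = 1, q = 1 ↦ 1  ≥
So 5 of the 9 assignments meet the threshold.

5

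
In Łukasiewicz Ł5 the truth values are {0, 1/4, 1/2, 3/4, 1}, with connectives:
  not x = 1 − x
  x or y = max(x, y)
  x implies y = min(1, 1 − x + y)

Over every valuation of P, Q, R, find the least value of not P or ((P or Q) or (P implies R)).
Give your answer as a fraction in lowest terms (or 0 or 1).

Take P = 1/2, Q = 0, R = 0:
not P = not 1/2 = 1/2
P or Q = 1/2 or 0 = 1/2
P implies R = 1/2 implies 0 = 1/2
(P or Q) or (P implies R) = 1/2 or 1/2 = 1/2
not P or ((P or Q) or (P implies R)) = 1/2 or 1/2 = 1/2
No assignment yields a value below 1/2, so this is the minimum.

1/2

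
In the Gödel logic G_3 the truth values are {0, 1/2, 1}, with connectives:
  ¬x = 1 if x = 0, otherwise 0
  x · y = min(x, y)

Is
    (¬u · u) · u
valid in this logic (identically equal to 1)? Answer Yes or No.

Counterexample: take u = 0.
¬u = ¬0 = 1
¬u · u = 1 · 0 = 0
(¬u · u) · u = 0 · 0 = 0
This gives 0 ≠ 1.

No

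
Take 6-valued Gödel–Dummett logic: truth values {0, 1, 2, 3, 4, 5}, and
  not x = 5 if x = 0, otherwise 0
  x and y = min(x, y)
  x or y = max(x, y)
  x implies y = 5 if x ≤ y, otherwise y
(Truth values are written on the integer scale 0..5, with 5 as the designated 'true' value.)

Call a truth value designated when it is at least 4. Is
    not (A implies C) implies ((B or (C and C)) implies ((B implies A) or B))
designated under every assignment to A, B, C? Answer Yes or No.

At A = 2, B = 2, C = 1, for instance:
A implies C = 2 implies 1 = 1
not (A implies C) = not 1 = 0
C and C = 1 and 1 = 1
B or (C and C) = 2 or 1 = 2
B implies A = 2 implies 2 = 5
(B implies A) or B = 5 or 2 = 5
(B or (C and C)) implies ((B implies A) or B) = 2 implies 5 = 5
not (A implies C) implies ((B or (C and C)) implies ((B implies A) or B)) = 0 implies 5 = 5
and checking the remaining 215 assignments likewise gives ≥ 4 in every case.

Yes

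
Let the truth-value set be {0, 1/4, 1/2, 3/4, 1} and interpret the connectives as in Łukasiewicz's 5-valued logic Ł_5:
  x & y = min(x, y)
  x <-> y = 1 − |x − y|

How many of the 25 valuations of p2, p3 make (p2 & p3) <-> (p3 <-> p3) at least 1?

value 1: 1 assignment (counts)
value 3/4: 3 assignments
value 1/2: 5 assignments
value 1/4: 7 assignments
value 0: 9 assignments
So 1 of the 25 assignments meets the threshold.

1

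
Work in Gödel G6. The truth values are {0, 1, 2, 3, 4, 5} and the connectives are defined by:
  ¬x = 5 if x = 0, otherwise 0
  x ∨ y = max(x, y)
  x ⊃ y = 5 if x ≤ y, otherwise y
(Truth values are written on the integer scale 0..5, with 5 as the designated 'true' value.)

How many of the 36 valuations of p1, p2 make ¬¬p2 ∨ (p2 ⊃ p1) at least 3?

36

value 5: 36 assignments (counts)
So 36 of the 36 assignments meet the threshold.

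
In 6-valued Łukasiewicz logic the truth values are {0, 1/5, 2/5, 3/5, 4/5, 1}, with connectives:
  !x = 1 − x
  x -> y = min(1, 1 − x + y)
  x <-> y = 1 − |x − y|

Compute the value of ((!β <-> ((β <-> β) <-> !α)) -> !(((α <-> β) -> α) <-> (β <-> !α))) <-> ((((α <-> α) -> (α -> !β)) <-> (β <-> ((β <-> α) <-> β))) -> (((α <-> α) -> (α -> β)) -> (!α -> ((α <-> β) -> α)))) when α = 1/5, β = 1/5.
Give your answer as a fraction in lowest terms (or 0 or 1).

!β = !1/5 = 4/5
β <-> β = 1/5 <-> 1/5 = 1
!α = !1/5 = 4/5
(β <-> β) <-> !α = 1 <-> 4/5 = 4/5
!β <-> ((β <-> β) <-> !α) = 4/5 <-> 4/5 = 1
α <-> β = 1/5 <-> 1/5 = 1
(α <-> β) -> α = 1 -> 1/5 = 1/5
!α = !1/5 = 4/5
β <-> !α = 1/5 <-> 4/5 = 2/5
((α <-> β) -> α) <-> (β <-> !α) = 1/5 <-> 2/5 = 4/5
!(((α <-> β) -> α) <-> (β <-> !α)) = !4/5 = 1/5
(!β <-> ((β <-> β) <-> !α)) -> !(((α <-> β) -> α) <-> (β <-> !α)) = 1 -> 1/5 = 1/5
α <-> α = 1/5 <-> 1/5 = 1
!β = !1/5 = 4/5
α -> !β = 1/5 -> 4/5 = 1
(α <-> α) -> (α -> !β) = 1 -> 1 = 1
β <-> α = 1/5 <-> 1/5 = 1
(β <-> α) <-> β = 1 <-> 1/5 = 1/5
β <-> ((β <-> α) <-> β) = 1/5 <-> 1/5 = 1
((α <-> α) -> (α -> !β)) <-> (β <-> ((β <-> α) <-> β)) = 1 <-> 1 = 1
α <-> α = 1/5 <-> 1/5 = 1
α -> β = 1/5 -> 1/5 = 1
(α <-> α) -> (α -> β) = 1 -> 1 = 1
!α = !1/5 = 4/5
α <-> β = 1/5 <-> 1/5 = 1
(α <-> β) -> α = 1 -> 1/5 = 1/5
!α -> ((α <-> β) -> α) = 4/5 -> 1/5 = 2/5
((α <-> α) -> (α -> β)) -> (!α -> ((α <-> β) -> α)) = 1 -> 2/5 = 2/5
(((α <-> α) -> (α -> !β)) <-> (β <-> ((β <-> α) <-> β))) -> (((α <-> α) -> (α -> β)) -> (!α -> ((α <-> β) -> α))) = 1 -> 2/5 = 2/5
((!β <-> ((β <-> β) <-> !α)) -> !(((α <-> β) -> α) <-> (β <-> !α))) <-> ((((α <-> α) -> (α -> !β)) <-> (β <-> ((β <-> α) <-> β))) -> (((α <-> α) -> (α -> β)) -> (!α -> ((α <-> β) -> α)))) = 1/5 <-> 2/5 = 4/5

4/5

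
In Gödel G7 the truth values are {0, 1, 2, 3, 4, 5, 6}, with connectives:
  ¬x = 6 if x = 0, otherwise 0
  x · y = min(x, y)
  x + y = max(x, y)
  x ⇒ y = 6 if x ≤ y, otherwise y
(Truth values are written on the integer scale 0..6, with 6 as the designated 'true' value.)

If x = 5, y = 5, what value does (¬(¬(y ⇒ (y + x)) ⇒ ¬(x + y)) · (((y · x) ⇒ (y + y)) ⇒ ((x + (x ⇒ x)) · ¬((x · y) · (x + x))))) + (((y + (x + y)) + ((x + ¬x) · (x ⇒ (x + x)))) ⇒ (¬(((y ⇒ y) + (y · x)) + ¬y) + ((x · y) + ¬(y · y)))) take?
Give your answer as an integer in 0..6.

y + x = 5 + 5 = 5
y ⇒ (y + x) = 5 ⇒ 5 = 6
¬(y ⇒ (y + x)) = ¬6 = 0
x + y = 5 + 5 = 5
¬(x + y) = ¬5 = 0
¬(y ⇒ (y + x)) ⇒ ¬(x + y) = 0 ⇒ 0 = 6
¬(¬(y ⇒ (y + x)) ⇒ ¬(x + y)) = ¬6 = 0
y · x = 5 · 5 = 5
y + y = 5 + 5 = 5
(y · x) ⇒ (y + y) = 5 ⇒ 5 = 6
x ⇒ x = 5 ⇒ 5 = 6
x + (x ⇒ x) = 5 + 6 = 6
x · y = 5 · 5 = 5
x + x = 5 + 5 = 5
(x · y) · (x + x) = 5 · 5 = 5
¬((x · y) · (x + x)) = ¬5 = 0
(x + (x ⇒ x)) · ¬((x · y) · (x + x)) = 6 · 0 = 0
((y · x) ⇒ (y + y)) ⇒ ((x + (x ⇒ x)) · ¬((x · y) · (x + x))) = 6 ⇒ 0 = 0
¬(¬(y ⇒ (y + x)) ⇒ ¬(x + y)) · (((y · x) ⇒ (y + y)) ⇒ ((x + (x ⇒ x)) · ¬((x · y) · (x + x)))) = 0 · 0 = 0
x + y = 5 + 5 = 5
y + (x + y) = 5 + 5 = 5
¬x = ¬5 = 0
x + ¬x = 5 + 0 = 5
x + x = 5 + 5 = 5
x ⇒ (x + x) = 5 ⇒ 5 = 6
(x + ¬x) · (x ⇒ (x + x)) = 5 · 6 = 5
(y + (x + y)) + ((x + ¬x) · (x ⇒ (x + x))) = 5 + 5 = 5
y ⇒ y = 5 ⇒ 5 = 6
y · x = 5 · 5 = 5
(y ⇒ y) + (y · x) = 6 + 5 = 6
¬y = ¬5 = 0
((y ⇒ y) + (y · x)) + ¬y = 6 + 0 = 6
¬(((y ⇒ y) + (y · x)) + ¬y) = ¬6 = 0
x · y = 5 · 5 = 5
y · y = 5 · 5 = 5
¬(y · y) = ¬5 = 0
(x · y) + ¬(y · y) = 5 + 0 = 5
¬(((y ⇒ y) + (y · x)) + ¬y) + ((x · y) + ¬(y · y)) = 0 + 5 = 5
((y + (x + y)) + ((x + ¬x) · (x ⇒ (x + x)))) ⇒ (¬(((y ⇒ y) + (y · x)) + ¬y) + ((x · y) + ¬(y · y))) = 5 ⇒ 5 = 6
(¬(¬(y ⇒ (y + x)) ⇒ ¬(x + y)) · (((y · x) ⇒ (y + y)) ⇒ ((x + (x ⇒ x)) · ¬((x · y) · (x + x))))) + (((y + (x + y)) + ((x + ¬x) · (x ⇒ (x + x)))) ⇒ (¬(((y ⇒ y) + (y · x)) + ¬y) + ((x · y) + ¬(y · y)))) = 0 + 6 = 6

6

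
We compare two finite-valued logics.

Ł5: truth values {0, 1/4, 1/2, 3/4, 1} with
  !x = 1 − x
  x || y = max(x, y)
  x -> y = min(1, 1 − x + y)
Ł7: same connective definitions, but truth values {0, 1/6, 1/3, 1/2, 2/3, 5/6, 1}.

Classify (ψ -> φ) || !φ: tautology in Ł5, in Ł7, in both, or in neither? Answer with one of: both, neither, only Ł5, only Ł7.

neither

In Ł5: at φ = 1/4, ψ = 1/2 the value is 3/4 — not a tautology.
In Ł7: at φ = 1/6, ψ = 1/3 the value is 5/6 — not a tautology.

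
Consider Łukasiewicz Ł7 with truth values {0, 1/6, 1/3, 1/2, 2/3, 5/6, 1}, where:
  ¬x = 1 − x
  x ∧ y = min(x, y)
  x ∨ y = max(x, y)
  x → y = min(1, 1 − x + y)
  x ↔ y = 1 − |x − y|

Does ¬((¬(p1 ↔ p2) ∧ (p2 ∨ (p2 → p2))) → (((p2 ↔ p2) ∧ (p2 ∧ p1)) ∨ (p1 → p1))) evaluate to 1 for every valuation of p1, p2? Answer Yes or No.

Counterexample: take p1 = 0, p2 = 0.
p1 ↔ p2 = 0 ↔ 0 = 1
¬(p1 ↔ p2) = ¬1 = 0
p2 → p2 = 0 → 0 = 1
p2 ∨ (p2 → p2) = 0 ∨ 1 = 1
¬(p1 ↔ p2) ∧ (p2 ∨ (p2 → p2)) = 0 ∧ 1 = 0
p2 ↔ p2 = 0 ↔ 0 = 1
p2 ∧ p1 = 0 ∧ 0 = 0
(p2 ↔ p2) ∧ (p2 ∧ p1) = 1 ∧ 0 = 0
p1 → p1 = 0 → 0 = 1
((p2 ↔ p2) ∧ (p2 ∧ p1)) ∨ (p1 → p1) = 0 ∨ 1 = 1
(¬(p1 ↔ p2) ∧ (p2 ∨ (p2 → p2))) → (((p2 ↔ p2) ∧ (p2 ∧ p1)) ∨ (p1 → p1)) = 0 → 1 = 1
¬((¬(p1 ↔ p2) ∧ (p2 ∨ (p2 → p2))) → (((p2 ↔ p2) ∧ (p2 ∧ p1)) ∨ (p1 → p1))) = ¬1 = 0
This gives 0 ≠ 1.

No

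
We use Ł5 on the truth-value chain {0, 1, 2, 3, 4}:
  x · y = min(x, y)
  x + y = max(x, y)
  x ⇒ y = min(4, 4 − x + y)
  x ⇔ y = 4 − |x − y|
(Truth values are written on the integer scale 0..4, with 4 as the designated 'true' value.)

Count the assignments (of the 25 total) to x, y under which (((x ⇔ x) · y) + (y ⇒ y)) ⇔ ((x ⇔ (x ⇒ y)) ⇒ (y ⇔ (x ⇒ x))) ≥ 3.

value 4: 19 assignments (counts)
value 2: 5 assignments
value 0: 1 assignment
So 19 of the 25 assignments meet the threshold.

19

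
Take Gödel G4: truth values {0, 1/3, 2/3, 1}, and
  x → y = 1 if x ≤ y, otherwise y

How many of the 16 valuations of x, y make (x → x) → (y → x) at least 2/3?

11

x = 0, y = 0 ↦ 1  ≥
x = 0, y = 1/3 ↦ 0  <
x = 0, y = 2/3 ↦ 0  <
x = 0, y = 1 ↦ 0  <
x = 1/3, y = 0 ↦ 1  ≥
x = 1/3, y = 1/3 ↦ 1  ≥
x = 1/3, y = 2/3 ↦ 1/3  <
x = 1/3, y = 1 ↦ 1/3  <
x = 2/3, y = 0 ↦ 1  ≥
x = 2/3, y = 1/3 ↦ 1  ≥
x = 2/3, y = 2/3 ↦ 1  ≥
x = 2/3, y = 1 ↦ 2/3  ≥
x = 1, y = 0 ↦ 1  ≥
x = 1, y = 1/3 ↦ 1  ≥
x = 1, y = 2/3 ↦ 1  ≥
x = 1, y = 1 ↦ 1  ≥
So 11 of the 16 assignments meet the threshold.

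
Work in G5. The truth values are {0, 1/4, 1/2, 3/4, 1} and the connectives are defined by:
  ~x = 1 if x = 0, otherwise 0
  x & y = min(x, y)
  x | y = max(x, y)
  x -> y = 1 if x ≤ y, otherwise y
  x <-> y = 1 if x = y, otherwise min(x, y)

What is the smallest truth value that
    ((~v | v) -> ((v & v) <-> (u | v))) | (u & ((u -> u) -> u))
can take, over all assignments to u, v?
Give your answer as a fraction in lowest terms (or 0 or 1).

1/4

Take u = 1/4, v = 0:
~v = ~0 = 1
~v | v = 1 | 0 = 1
v & v = 0 & 0 = 0
u | v = 1/4 | 0 = 1/4
(v & v) <-> (u | v) = 0 <-> 1/4 = 0
(~v | v) -> ((v & v) <-> (u | v)) = 1 -> 0 = 0
u -> u = 1/4 -> 1/4 = 1
(u -> u) -> u = 1 -> 1/4 = 1/4
u & ((u -> u) -> u) = 1/4 & 1/4 = 1/4
((~v | v) -> ((v & v) <-> (u | v))) | (u & ((u -> u) -> u)) = 0 | 1/4 = 1/4
No assignment yields a value below 1/4, so this is the minimum.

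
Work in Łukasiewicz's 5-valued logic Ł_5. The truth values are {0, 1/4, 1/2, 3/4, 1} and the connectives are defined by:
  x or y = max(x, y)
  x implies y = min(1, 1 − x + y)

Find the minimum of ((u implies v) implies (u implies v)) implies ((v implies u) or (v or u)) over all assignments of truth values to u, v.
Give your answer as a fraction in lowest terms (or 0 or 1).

Take u = 0, v = 1/2:
u implies v = 0 implies 1/2 = 1
u implies v = 0 implies 1/2 = 1
(u implies v) implies (u implies v) = 1 implies 1 = 1
v implies u = 1/2 implies 0 = 1/2
v or u = 1/2 or 0 = 1/2
(v implies u) or (v or u) = 1/2 or 1/2 = 1/2
((u implies v) implies (u implies v)) implies ((v implies u) or (v or u)) = 1 implies 1/2 = 1/2
No assignment yields a value below 1/2, so this is the minimum.

1/2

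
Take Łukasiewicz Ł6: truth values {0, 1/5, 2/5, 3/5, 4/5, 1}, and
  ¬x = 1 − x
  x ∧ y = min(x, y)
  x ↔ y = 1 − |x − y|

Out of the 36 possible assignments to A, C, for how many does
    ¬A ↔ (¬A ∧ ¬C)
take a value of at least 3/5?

30

value 1: 21 assignments (counts)
value 4/5: 5 assignments (counts)
value 3/5: 4 assignments (counts)
value 2/5: 3 assignments
value 1/5: 2 assignments
value 0: 1 assignment
So 30 of the 36 assignments meet the threshold.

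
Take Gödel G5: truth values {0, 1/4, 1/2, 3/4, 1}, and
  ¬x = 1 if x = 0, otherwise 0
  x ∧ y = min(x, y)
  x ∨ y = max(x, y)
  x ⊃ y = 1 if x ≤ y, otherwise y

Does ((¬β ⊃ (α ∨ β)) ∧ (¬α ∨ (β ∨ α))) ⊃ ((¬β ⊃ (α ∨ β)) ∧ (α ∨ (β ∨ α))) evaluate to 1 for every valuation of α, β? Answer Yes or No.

No

Counterexample: take α = 0, β = 1/4.
¬β = ¬1/4 = 0
α ∨ β = 0 ∨ 1/4 = 1/4
¬β ⊃ (α ∨ β) = 0 ⊃ 1/4 = 1
¬α = ¬0 = 1
β ∨ α = 1/4 ∨ 0 = 1/4
¬α ∨ (β ∨ α) = 1 ∨ 1/4 = 1
(¬β ⊃ (α ∨ β)) ∧ (¬α ∨ (β ∨ α)) = 1 ∧ 1 = 1
¬β = ¬1/4 = 0
α ∨ β = 0 ∨ 1/4 = 1/4
¬β ⊃ (α ∨ β) = 0 ⊃ 1/4 = 1
β ∨ α = 1/4 ∨ 0 = 1/4
α ∨ (β ∨ α) = 0 ∨ 1/4 = 1/4
(¬β ⊃ (α ∨ β)) ∧ (α ∨ (β ∨ α)) = 1 ∧ 1/4 = 1/4
((¬β ⊃ (α ∨ β)) ∧ (¬α ∨ (β ∨ α))) ⊃ ((¬β ⊃ (α ∨ β)) ∧ (α ∨ (β ∨ α))) = 1 ⊃ 1/4 = 1/4
This gives 1/4 ≠ 1.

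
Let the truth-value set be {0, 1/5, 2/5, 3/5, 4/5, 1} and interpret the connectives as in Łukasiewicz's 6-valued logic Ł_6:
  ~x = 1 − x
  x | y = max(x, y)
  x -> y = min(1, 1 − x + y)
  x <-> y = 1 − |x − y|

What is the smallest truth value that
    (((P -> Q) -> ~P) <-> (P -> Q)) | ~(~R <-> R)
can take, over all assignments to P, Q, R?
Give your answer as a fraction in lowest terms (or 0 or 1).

Take P = 4/5, Q = 0, R = 2/5:
P -> Q = 4/5 -> 0 = 1/5
~P = ~4/5 = 1/5
(P -> Q) -> ~P = 1/5 -> 1/5 = 1
P -> Q = 4/5 -> 0 = 1/5
((P -> Q) -> ~P) <-> (P -> Q) = 1 <-> 1/5 = 1/5
~R = ~2/5 = 3/5
~R <-> R = 3/5 <-> 2/5 = 4/5
~(~R <-> R) = ~4/5 = 1/5
(((P -> Q) -> ~P) <-> (P -> Q)) | ~(~R <-> R) = 1/5 | 1/5 = 1/5
No assignment yields a value below 1/5, so this is the minimum.

1/5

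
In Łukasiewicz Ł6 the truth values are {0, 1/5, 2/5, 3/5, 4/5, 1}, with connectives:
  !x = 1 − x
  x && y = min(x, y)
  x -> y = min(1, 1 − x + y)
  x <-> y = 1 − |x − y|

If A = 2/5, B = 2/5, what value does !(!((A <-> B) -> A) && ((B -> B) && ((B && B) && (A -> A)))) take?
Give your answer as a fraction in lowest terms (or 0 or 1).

A <-> B = 2/5 <-> 2/5 = 1
(A <-> B) -> A = 1 -> 2/5 = 2/5
!((A <-> B) -> A) = !2/5 = 3/5
B -> B = 2/5 -> 2/5 = 1
B && B = 2/5 && 2/5 = 2/5
A -> A = 2/5 -> 2/5 = 1
(B && B) && (A -> A) = 2/5 && 1 = 2/5
(B -> B) && ((B && B) && (A -> A)) = 1 && 2/5 = 2/5
!((A <-> B) -> A) && ((B -> B) && ((B && B) && (A -> A))) = 3/5 && 2/5 = 2/5
!(!((A <-> B) -> A) && ((B -> B) && ((B && B) && (A -> A)))) = !2/5 = 3/5

3/5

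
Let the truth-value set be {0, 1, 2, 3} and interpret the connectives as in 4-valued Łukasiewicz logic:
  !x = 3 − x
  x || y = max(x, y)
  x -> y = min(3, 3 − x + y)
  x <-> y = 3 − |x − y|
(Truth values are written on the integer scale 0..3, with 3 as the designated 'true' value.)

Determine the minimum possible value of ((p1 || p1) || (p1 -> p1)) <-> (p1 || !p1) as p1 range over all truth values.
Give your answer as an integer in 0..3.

2

Take p1 = 1:
p1 || p1 = 1 || 1 = 1
p1 -> p1 = 1 -> 1 = 3
(p1 || p1) || (p1 -> p1) = 1 || 3 = 3
!p1 = !1 = 2
p1 || !p1 = 1 || 2 = 2
((p1 || p1) || (p1 -> p1)) <-> (p1 || !p1) = 3 <-> 2 = 2
No assignment yields a value below 2, so this is the minimum.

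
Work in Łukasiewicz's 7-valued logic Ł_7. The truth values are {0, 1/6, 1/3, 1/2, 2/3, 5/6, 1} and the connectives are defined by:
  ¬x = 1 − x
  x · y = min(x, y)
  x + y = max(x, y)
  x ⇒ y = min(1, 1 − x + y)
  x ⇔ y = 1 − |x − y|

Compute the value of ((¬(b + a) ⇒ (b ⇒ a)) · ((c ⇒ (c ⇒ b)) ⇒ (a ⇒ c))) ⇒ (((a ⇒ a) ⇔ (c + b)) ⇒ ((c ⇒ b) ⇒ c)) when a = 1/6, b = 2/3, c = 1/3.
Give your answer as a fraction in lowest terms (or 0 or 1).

2/3

b + a = 2/3 + 1/6 = 2/3
¬(b + a) = ¬2/3 = 1/3
b ⇒ a = 2/3 ⇒ 1/6 = 1/2
¬(b + a) ⇒ (b ⇒ a) = 1/3 ⇒ 1/2 = 1
c ⇒ b = 1/3 ⇒ 2/3 = 1
c ⇒ (c ⇒ b) = 1/3 ⇒ 1 = 1
a ⇒ c = 1/6 ⇒ 1/3 = 1
(c ⇒ (c ⇒ b)) ⇒ (a ⇒ c) = 1 ⇒ 1 = 1
(¬(b + a) ⇒ (b ⇒ a)) · ((c ⇒ (c ⇒ b)) ⇒ (a ⇒ c)) = 1 · 1 = 1
a ⇒ a = 1/6 ⇒ 1/6 = 1
c + b = 1/3 + 2/3 = 2/3
(a ⇒ a) ⇔ (c + b) = 1 ⇔ 2/3 = 2/3
c ⇒ b = 1/3 ⇒ 2/3 = 1
(c ⇒ b) ⇒ c = 1 ⇒ 1/3 = 1/3
((a ⇒ a) ⇔ (c + b)) ⇒ ((c ⇒ b) ⇒ c) = 2/3 ⇒ 1/3 = 2/3
((¬(b + a) ⇒ (b ⇒ a)) · ((c ⇒ (c ⇒ b)) ⇒ (a ⇒ c))) ⇒ (((a ⇒ a) ⇔ (c + b)) ⇒ ((c ⇒ b) ⇒ c)) = 1 ⇒ 2/3 = 2/3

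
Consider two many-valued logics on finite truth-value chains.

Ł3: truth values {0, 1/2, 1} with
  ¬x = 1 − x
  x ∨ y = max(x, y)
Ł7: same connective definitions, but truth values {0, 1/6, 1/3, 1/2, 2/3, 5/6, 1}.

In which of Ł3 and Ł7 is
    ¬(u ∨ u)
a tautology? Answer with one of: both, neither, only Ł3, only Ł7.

In Ł3: at u = 1/2 the value is 1/2 — not a tautology.
In Ł7: at u = 1/6 the value is 5/6 — not a tautology.

neither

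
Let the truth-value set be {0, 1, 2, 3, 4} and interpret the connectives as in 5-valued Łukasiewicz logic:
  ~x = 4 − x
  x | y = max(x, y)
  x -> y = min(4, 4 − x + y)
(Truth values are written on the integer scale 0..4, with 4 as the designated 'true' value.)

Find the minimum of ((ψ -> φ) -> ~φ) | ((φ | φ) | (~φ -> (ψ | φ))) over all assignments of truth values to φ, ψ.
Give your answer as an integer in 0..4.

Take φ = 1, ψ = 0:
ψ -> φ = 0 -> 1 = 4
~φ = ~1 = 3
(ψ -> φ) -> ~φ = 4 -> 3 = 3
φ | φ = 1 | 1 = 1
~φ = ~1 = 3
ψ | φ = 0 | 1 = 1
~φ -> (ψ | φ) = 3 -> 1 = 2
(φ | φ) | (~φ -> (ψ | φ)) = 1 | 2 = 2
((ψ -> φ) -> ~φ) | ((φ | φ) | (~φ -> (ψ | φ))) = 3 | 2 = 3
No assignment yields a value below 3, so this is the minimum.

3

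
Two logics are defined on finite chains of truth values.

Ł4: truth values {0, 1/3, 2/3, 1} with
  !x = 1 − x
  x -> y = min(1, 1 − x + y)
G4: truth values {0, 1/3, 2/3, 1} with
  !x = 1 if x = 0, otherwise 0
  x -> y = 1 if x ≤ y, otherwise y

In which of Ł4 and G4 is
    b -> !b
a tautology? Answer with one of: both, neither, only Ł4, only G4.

In Ł4: at b = 2/3 the value is 2/3 — not a tautology.
In G4: at b = 1/3 the value is 0 — not a tautology.

neither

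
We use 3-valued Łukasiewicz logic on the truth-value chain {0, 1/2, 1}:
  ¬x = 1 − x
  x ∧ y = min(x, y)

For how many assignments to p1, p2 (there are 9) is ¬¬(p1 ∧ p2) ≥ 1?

p1 = 0, p2 = 0 ↦ 0  <
p1 = 0, p2 = 1/2 ↦ 0  <
p1 = 0, p2 = 1 ↦ 0  <
p1 = 1/2, p2 = 0 ↦ 0  <
p1 = 1/2, p2 = 1/2 ↦ 1/2  <
p1 = 1/2, p2 = 1 ↦ 1/2  <
p1 = 1, p2 = 0 ↦ 0  <
p1 = 1, p2 = 1/2 ↦ 1/2  <
p1 = 1, p2 = 1 ↦ 1  ≥
So 1 of the 9 assignments meets the threshold.

1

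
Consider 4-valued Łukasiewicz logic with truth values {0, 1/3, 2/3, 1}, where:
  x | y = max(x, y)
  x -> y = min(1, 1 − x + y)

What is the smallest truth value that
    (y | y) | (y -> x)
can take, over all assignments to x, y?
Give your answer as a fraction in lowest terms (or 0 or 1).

2/3

Take x = 0, y = 1/3:
y | y = 1/3 | 1/3 = 1/3
y -> x = 1/3 -> 0 = 2/3
(y | y) | (y -> x) = 1/3 | 2/3 = 2/3
No assignment yields a value below 2/3, so this is the minimum.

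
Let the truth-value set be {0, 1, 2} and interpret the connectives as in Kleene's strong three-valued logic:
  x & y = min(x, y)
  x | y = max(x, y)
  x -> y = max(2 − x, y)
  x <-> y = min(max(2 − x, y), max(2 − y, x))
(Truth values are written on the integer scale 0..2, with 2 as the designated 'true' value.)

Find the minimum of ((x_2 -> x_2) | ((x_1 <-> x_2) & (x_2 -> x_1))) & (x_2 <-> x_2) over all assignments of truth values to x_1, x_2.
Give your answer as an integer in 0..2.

Take x_1 = 0, x_2 = 1:
x_2 -> x_2 = 1 -> 1 = 1
x_1 <-> x_2 = 0 <-> 1 = 1
x_2 -> x_1 = 1 -> 0 = 1
(x_1 <-> x_2) & (x_2 -> x_1) = 1 & 1 = 1
(x_2 -> x_2) | ((x_1 <-> x_2) & (x_2 -> x_1)) = 1 | 1 = 1
x_2 <-> x_2 = 1 <-> 1 = 1
((x_2 -> x_2) | ((x_1 <-> x_2) & (x_2 -> x_1))) & (x_2 <-> x_2) = 1 & 1 = 1
No assignment yields a value below 1, so this is the minimum.

1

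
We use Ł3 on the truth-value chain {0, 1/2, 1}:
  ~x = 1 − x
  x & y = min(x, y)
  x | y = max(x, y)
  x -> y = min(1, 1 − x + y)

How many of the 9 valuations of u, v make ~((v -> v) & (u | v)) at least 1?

1

u = 0, v = 0 ↦ 1  ≥
u = 0, v = 1/2 ↦ 1/2  <
u = 0, v = 1 ↦ 0  <
u = 1/2, v = 0 ↦ 1/2  <
u = 1/2, v = 1/2 ↦ 1/2  <
u = 1/2, v = 1 ↦ 0  <
u = 1, v = 0 ↦ 0  <
u = 1, v = 1/2 ↦ 0  <
u = 1, v = 1 ↦ 0  <
So 1 of the 9 assignments meets the threshold.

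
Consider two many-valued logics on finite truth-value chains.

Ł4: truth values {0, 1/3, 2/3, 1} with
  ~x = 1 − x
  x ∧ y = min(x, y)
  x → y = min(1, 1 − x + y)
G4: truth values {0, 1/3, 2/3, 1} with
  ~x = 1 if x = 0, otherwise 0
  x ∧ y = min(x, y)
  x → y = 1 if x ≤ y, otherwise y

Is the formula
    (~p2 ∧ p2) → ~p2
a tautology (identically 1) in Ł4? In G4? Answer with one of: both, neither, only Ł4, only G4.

In Ł4: every assignment gives 1 — tautology.
In G4: every assignment gives 1 — tautology.

both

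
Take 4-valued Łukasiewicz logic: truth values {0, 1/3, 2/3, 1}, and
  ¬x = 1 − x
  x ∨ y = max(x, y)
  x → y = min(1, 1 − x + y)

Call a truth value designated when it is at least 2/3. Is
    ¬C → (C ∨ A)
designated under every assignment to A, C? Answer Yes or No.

Counterexample: take A = 0, C = 0.
¬C = ¬0 = 1
C ∨ A = 0 ∨ 0 = 0
¬C → (C ∨ A) = 1 → 0 = 0
This gives 0, which is below 2/3.

No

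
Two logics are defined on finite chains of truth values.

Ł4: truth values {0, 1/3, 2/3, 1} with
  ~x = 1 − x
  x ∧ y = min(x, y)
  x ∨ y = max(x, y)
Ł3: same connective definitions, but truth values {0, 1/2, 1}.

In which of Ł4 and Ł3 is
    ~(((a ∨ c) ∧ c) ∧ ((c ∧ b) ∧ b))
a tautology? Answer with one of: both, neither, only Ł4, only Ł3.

In Ł4: at a = 0, b = 1/3, c = 1/3 the value is 2/3 — not a tautology.
In Ł3: at a = 0, b = 1/2, c = 1/2 the value is 1/2 — not a tautology.

neither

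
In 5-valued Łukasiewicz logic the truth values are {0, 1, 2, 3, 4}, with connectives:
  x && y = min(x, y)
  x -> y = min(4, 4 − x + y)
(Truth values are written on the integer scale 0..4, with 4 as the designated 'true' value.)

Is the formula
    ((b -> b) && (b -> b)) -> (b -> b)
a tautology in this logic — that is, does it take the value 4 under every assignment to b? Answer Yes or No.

b = 0 ↦ 4
b = 1 ↦ 4
b = 2 ↦ 4
b = 3 ↦ 4
b = 4 ↦ 4
Every assignment gives a value ≥ 4.

Yes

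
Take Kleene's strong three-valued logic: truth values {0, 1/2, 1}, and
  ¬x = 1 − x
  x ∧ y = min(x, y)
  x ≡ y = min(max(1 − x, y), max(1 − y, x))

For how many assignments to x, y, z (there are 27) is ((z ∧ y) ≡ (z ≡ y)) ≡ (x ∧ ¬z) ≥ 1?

2

value 1: 2 assignments (counts)
value 1/2: 17 assignments
value 0: 8 assignments
So 2 of the 27 assignments meet the threshold.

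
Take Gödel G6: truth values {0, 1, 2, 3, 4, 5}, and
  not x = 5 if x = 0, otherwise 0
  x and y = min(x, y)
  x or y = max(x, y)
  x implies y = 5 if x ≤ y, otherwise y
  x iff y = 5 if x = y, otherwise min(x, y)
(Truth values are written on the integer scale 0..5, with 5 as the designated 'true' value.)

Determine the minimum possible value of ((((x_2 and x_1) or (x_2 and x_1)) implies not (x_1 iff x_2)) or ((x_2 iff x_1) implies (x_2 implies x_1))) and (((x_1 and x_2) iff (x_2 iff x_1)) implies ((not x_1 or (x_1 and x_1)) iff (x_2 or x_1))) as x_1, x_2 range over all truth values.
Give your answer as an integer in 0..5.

1

Take x_1 = 0, x_2 = 1:
x_2 and x_1 = 1 and 0 = 0
x_2 and x_1 = 1 and 0 = 0
(x_2 and x_1) or (x_2 and x_1) = 0 or 0 = 0
x_1 iff x_2 = 0 iff 1 = 0
not (x_1 iff x_2) = not 0 = 5
((x_2 and x_1) or (x_2 and x_1)) implies not (x_1 iff x_2) = 0 implies 5 = 5
x_2 iff x_1 = 1 iff 0 = 0
x_2 implies x_1 = 1 implies 0 = 0
(x_2 iff x_1) implies (x_2 implies x_1) = 0 implies 0 = 5
(((x_2 and x_1) or (x_2 and x_1)) implies not (x_1 iff x_2)) or ((x_2 iff x_1) implies (x_2 implies x_1)) = 5 or 5 = 5
x_1 and x_2 = 0 and 1 = 0
x_2 iff x_1 = 1 iff 0 = 0
(x_1 and x_2) iff (x_2 iff x_1) = 0 iff 0 = 5
not x_1 = not 0 = 5
x_1 and x_1 = 0 and 0 = 0
not x_1 or (x_1 and x_1) = 5 or 0 = 5
x_2 or x_1 = 1 or 0 = 1
(not x_1 or (x_1 and x_1)) iff (x_2 or x_1) = 5 iff 1 = 1
((x_1 and x_2) iff (x_2 iff x_1)) implies ((not x_1 or (x_1 and x_1)) iff (x_2 or x_1)) = 5 implies 1 = 1
((((x_2 and x_1) or (x_2 and x_1)) implies not (x_1 iff x_2)) or ((x_2 iff x_1) implies (x_2 implies x_1))) and (((x_1 and x_2) iff (x_2 iff x_1)) implies ((not x_1 or (x_1 and x_1)) iff (x_2 or x_1))) = 5 and 1 = 1
No assignment yields a value below 1, so this is the minimum.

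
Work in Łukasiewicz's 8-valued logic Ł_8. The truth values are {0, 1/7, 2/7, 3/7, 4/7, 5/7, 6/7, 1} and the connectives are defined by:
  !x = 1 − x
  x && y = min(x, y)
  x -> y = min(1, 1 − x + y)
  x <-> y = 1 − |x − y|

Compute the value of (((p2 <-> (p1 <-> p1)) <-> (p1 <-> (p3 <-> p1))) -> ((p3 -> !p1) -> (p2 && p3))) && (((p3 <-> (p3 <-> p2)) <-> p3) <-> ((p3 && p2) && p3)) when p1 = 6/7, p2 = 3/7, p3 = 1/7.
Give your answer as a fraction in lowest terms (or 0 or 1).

p1 <-> p1 = 6/7 <-> 6/7 = 1
p2 <-> (p1 <-> p1) = 3/7 <-> 1 = 3/7
p3 <-> p1 = 1/7 <-> 6/7 = 2/7
p1 <-> (p3 <-> p1) = 6/7 <-> 2/7 = 3/7
(p2 <-> (p1 <-> p1)) <-> (p1 <-> (p3 <-> p1)) = 3/7 <-> 3/7 = 1
!p1 = !6/7 = 1/7
p3 -> !p1 = 1/7 -> 1/7 = 1
p2 && p3 = 3/7 && 1/7 = 1/7
(p3 -> !p1) -> (p2 && p3) = 1 -> 1/7 = 1/7
((p2 <-> (p1 <-> p1)) <-> (p1 <-> (p3 <-> p1))) -> ((p3 -> !p1) -> (p2 && p3)) = 1 -> 1/7 = 1/7
p3 <-> p2 = 1/7 <-> 3/7 = 5/7
p3 <-> (p3 <-> p2) = 1/7 <-> 5/7 = 3/7
(p3 <-> (p3 <-> p2)) <-> p3 = 3/7 <-> 1/7 = 5/7
p3 && p2 = 1/7 && 3/7 = 1/7
(p3 && p2) && p3 = 1/7 && 1/7 = 1/7
((p3 <-> (p3 <-> p2)) <-> p3) <-> ((p3 && p2) && p3) = 5/7 <-> 1/7 = 3/7
(((p2 <-> (p1 <-> p1)) <-> (p1 <-> (p3 <-> p1))) -> ((p3 -> !p1) -> (p2 && p3))) && (((p3 <-> (p3 <-> p2)) <-> p3) <-> ((p3 && p2) && p3)) = 1/7 && 3/7 = 1/7

1/7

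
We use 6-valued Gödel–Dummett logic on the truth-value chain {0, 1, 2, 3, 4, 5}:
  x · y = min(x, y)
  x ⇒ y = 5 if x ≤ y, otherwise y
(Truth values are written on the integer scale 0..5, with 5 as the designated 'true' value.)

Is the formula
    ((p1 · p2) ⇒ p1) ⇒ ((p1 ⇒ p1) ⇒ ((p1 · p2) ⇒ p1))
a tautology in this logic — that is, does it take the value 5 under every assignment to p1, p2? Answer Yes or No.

At p1 = 2, p2 = 5, for instance:
p1 · p2 = 2 · 5 = 2
(p1 · p2) ⇒ p1 = 2 ⇒ 2 = 5
p1 ⇒ p1 = 2 ⇒ 2 = 5
(p1 · p2) ⇒ p1 = 2 ⇒ 2 = 5
(p1 ⇒ p1) ⇒ ((p1 · p2) ⇒ p1) = 5 ⇒ 5 = 5
((p1 · p2) ⇒ p1) ⇒ ((p1 ⇒ p1) ⇒ ((p1 · p2) ⇒ p1)) = 5 ⇒ 5 = 5
and checking the remaining 35 assignments likewise gives ≥ 5 in every case.

Yes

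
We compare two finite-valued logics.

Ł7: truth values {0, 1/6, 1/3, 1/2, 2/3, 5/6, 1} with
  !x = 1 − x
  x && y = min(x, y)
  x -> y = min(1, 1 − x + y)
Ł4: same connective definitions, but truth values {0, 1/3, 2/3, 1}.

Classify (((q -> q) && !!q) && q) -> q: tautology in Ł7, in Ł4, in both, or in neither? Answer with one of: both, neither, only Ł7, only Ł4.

both

In Ł7: every assignment gives 1 — tautology.
In Ł4: every assignment gives 1 — tautology.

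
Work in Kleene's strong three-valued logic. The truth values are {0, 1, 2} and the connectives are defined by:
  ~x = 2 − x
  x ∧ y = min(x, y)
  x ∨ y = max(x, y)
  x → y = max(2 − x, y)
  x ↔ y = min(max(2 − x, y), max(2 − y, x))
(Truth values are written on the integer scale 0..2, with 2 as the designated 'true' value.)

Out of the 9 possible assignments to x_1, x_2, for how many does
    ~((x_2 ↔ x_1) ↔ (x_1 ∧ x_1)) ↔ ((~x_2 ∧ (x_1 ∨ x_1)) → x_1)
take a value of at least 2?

2

x_1 = 0, x_2 = 0 ↦ 2  ≥
x_1 = 0, x_2 = 1 ↦ 1  <
x_1 = 0, x_2 = 2 ↦ 0  <
x_1 = 1, x_2 = 0 ↦ 1  <
x_1 = 1, x_2 = 1 ↦ 1  <
x_1 = 1, x_2 = 2 ↦ 1  <
x_1 = 2, x_2 = 0 ↦ 2  ≥
x_1 = 2, x_2 = 1 ↦ 1  <
x_1 = 2, x_2 = 2 ↦ 0  <
So 2 of the 9 assignments meet the threshold.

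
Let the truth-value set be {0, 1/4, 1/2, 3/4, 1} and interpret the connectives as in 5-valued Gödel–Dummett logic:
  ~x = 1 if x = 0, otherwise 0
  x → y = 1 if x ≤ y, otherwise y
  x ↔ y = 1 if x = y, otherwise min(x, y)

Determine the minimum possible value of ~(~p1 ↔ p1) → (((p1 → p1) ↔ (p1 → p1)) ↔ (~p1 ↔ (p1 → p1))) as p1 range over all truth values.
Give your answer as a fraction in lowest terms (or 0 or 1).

Take p1 = 1/4:
~p1 = ~1/4 = 0
~p1 ↔ p1 = 0 ↔ 1/4 = 0
~(~p1 ↔ p1) = ~0 = 1
p1 → p1 = 1/4 → 1/4 = 1
p1 → p1 = 1/4 → 1/4 = 1
(p1 → p1) ↔ (p1 → p1) = 1 ↔ 1 = 1
~p1 = ~1/4 = 0
p1 → p1 = 1/4 → 1/4 = 1
~p1 ↔ (p1 → p1) = 0 ↔ 1 = 0
((p1 → p1) ↔ (p1 → p1)) ↔ (~p1 ↔ (p1 → p1)) = 1 ↔ 0 = 0
~(~p1 ↔ p1) → (((p1 → p1) ↔ (p1 → p1)) ↔ (~p1 ↔ (p1 → p1))) = 1 → 0 = 0
No assignment yields a value below 0, so this is the minimum.

0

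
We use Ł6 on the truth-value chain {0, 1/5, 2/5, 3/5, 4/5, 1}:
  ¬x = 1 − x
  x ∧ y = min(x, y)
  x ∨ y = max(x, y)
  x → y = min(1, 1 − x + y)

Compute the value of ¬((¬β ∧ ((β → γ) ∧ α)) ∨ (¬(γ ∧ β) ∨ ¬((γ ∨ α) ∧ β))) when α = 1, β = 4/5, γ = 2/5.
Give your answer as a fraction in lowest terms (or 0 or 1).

¬β = ¬4/5 = 1/5
β → γ = 4/5 → 2/5 = 3/5
(β → γ) ∧ α = 3/5 ∧ 1 = 3/5
¬β ∧ ((β → γ) ∧ α) = 1/5 ∧ 3/5 = 1/5
γ ∧ β = 2/5 ∧ 4/5 = 2/5
¬(γ ∧ β) = ¬2/5 = 3/5
γ ∨ α = 2/5 ∨ 1 = 1
(γ ∨ α) ∧ β = 1 ∧ 4/5 = 4/5
¬((γ ∨ α) ∧ β) = ¬4/5 = 1/5
¬(γ ∧ β) ∨ ¬((γ ∨ α) ∧ β) = 3/5 ∨ 1/5 = 3/5
(¬β ∧ ((β → γ) ∧ α)) ∨ (¬(γ ∧ β) ∨ ¬((γ ∨ α) ∧ β)) = 1/5 ∨ 3/5 = 3/5
¬((¬β ∧ ((β → γ) ∧ α)) ∨ (¬(γ ∧ β) ∨ ¬((γ ∨ α) ∧ β))) = ¬3/5 = 2/5

2/5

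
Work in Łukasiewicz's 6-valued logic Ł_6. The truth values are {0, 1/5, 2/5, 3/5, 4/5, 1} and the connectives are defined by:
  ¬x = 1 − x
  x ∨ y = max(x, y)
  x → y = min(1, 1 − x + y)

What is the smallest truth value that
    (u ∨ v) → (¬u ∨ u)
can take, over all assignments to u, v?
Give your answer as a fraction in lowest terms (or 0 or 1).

Take u = 2/5, v = 1:
u ∨ v = 2/5 ∨ 1 = 1
¬u = ¬2/5 = 3/5
¬u ∨ u = 3/5 ∨ 2/5 = 3/5
(u ∨ v) → (¬u ∨ u) = 1 → 3/5 = 3/5
No assignment yields a value below 3/5, so this is the minimum.

3/5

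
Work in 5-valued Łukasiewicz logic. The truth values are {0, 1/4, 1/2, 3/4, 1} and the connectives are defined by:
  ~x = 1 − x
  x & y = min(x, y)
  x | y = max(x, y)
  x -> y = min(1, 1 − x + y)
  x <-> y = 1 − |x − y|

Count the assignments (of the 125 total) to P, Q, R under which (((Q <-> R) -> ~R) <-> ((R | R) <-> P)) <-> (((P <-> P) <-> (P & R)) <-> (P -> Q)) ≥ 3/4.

value 1: 27 assignments (counts)
value 3/4: 25 assignments (counts)
value 1/2: 39 assignments
value 1/4: 22 assignments
value 0: 12 assignments
So 52 of the 125 assignments meet the threshold.

52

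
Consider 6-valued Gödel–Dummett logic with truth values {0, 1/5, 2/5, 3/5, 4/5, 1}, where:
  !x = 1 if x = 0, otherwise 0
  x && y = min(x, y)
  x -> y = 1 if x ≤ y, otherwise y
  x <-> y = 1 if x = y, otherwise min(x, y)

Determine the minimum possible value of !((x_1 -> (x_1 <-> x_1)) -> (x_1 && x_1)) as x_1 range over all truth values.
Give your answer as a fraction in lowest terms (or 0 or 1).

Take x_1 = 1/5:
x_1 <-> x_1 = 1/5 <-> 1/5 = 1
x_1 -> (x_1 <-> x_1) = 1/5 -> 1 = 1
x_1 && x_1 = 1/5 && 1/5 = 1/5
(x_1 -> (x_1 <-> x_1)) -> (x_1 && x_1) = 1 -> 1/5 = 1/5
!((x_1 -> (x_1 <-> x_1)) -> (x_1 && x_1)) = !1/5 = 0
No assignment yields a value below 0, so this is the minimum.

0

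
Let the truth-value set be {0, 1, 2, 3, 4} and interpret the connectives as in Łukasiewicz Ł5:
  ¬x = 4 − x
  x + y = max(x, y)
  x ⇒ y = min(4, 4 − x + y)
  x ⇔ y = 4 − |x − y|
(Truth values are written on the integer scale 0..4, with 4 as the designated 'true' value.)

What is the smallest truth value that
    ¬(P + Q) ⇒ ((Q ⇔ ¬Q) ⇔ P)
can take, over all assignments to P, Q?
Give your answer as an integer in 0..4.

2

Take P = 0, Q = 2:
P + Q = 0 + 2 = 2
¬(P + Q) = ¬2 = 2
¬Q = ¬2 = 2
Q ⇔ ¬Q = 2 ⇔ 2 = 4
(Q ⇔ ¬Q) ⇔ P = 4 ⇔ 0 = 0
¬(P + Q) ⇒ ((Q ⇔ ¬Q) ⇔ P) = 2 ⇒ 0 = 2
No assignment yields a value below 2, so this is the minimum.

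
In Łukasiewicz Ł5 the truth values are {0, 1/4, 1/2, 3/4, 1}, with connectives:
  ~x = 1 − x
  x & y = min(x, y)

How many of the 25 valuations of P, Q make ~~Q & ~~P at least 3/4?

value 1: 1 assignment (counts)
value 3/4: 3 assignments (counts)
value 1/2: 5 assignments
value 1/4: 7 assignments
value 0: 9 assignments
So 4 of the 25 assignments meet the threshold.

4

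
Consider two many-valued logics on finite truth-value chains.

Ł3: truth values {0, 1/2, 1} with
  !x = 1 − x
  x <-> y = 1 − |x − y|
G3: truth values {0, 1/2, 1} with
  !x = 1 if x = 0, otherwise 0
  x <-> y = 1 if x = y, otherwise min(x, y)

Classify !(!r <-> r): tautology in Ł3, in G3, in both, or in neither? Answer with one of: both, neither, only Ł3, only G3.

In Ł3: at r = 1/2 the value is 0 — not a tautology.
In G3: every assignment gives 1 — tautology.

only G3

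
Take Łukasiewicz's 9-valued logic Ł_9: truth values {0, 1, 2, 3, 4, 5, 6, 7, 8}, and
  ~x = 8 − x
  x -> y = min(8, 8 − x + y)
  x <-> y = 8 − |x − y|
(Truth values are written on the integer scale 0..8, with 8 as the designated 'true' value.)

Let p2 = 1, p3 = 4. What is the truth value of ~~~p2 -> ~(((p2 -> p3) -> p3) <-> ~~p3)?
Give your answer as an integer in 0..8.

~p2 = ~1 = 7
~~p2 = ~7 = 1
~~~p2 = ~1 = 7
p2 -> p3 = 1 -> 4 = 8
(p2 -> p3) -> p3 = 8 -> 4 = 4
~p3 = ~4 = 4
~~p3 = ~4 = 4
((p2 -> p3) -> p3) <-> ~~p3 = 4 <-> 4 = 8
~(((p2 -> p3) -> p3) <-> ~~p3) = ~8 = 0
~~~p2 -> ~(((p2 -> p3) -> p3) <-> ~~p3) = 7 -> 0 = 1

1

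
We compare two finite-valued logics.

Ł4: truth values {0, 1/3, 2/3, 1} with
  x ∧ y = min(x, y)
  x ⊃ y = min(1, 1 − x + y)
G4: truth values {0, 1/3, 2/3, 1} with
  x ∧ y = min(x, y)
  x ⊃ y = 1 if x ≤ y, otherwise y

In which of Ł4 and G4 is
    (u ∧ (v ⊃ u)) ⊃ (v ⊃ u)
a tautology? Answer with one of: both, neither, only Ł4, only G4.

In Ł4: every assignment gives 1 — tautology.
In G4: every assignment gives 1 — tautology.

both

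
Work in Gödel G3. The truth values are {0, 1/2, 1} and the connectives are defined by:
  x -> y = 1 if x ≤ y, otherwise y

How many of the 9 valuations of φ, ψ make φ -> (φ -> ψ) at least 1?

φ = 0, ψ = 0 ↦ 1  ≥
φ = 0, ψ = 1/2 ↦ 1  ≥
φ = 0, ψ = 1 ↦ 1  ≥
φ = 1/2, ψ = 0 ↦ 0  <
φ = 1/2, ψ = 1/2 ↦ 1  ≥
φ = 1/2, ψ = 1 ↦ 1  ≥
φ = 1, ψ = 0 ↦ 0  <
φ = 1, ψ = 1/2 ↦ 1/2  <
φ = 1, ψ = 1 ↦ 1  ≥
So 6 of the 9 assignments meet the threshold.

6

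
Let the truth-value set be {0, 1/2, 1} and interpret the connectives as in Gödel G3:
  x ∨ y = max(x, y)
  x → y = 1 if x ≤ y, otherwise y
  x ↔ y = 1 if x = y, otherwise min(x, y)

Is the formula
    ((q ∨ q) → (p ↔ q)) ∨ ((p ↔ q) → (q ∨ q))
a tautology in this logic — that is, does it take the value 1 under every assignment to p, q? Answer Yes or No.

p = 0, q = 0 ↦ 1
p = 0, q = 1/2 ↦ 1
p = 0, q = 1 ↦ 1
p = 1/2, q = 0 ↦ 1
p = 1/2, q = 1/2 ↦ 1
p = 1/2, q = 1 ↦ 1
p = 1, q = 0 ↦ 1
p = 1, q = 1/2 ↦ 1
p = 1, q = 1 ↦ 1
Every assignment gives a value ≥ 1.

Yes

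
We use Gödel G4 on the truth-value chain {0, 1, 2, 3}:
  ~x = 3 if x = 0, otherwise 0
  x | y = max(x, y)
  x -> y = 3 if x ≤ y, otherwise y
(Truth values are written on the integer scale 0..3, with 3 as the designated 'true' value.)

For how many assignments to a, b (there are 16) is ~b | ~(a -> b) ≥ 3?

4

a = 0, b = 0 ↦ 3  ≥
a = 0, b = 1 ↦ 0  <
a = 0, b = 2 ↦ 0  <
a = 0, b = 3 ↦ 0  <
a = 1, b = 0 ↦ 3  ≥
a = 1, b = 1 ↦ 0  <
a = 1, b = 2 ↦ 0  <
a = 1, b = 3 ↦ 0  <
a = 2, b = 0 ↦ 3  ≥
a = 2, b = 1 ↦ 0  <
a = 2, b = 2 ↦ 0  <
a = 2, b = 3 ↦ 0  <
a = 3, b = 0 ↦ 3  ≥
a = 3, b = 1 ↦ 0  <
a = 3, b = 2 ↦ 0  <
a = 3, b = 3 ↦ 0  <
So 4 of the 16 assignments meet the threshold.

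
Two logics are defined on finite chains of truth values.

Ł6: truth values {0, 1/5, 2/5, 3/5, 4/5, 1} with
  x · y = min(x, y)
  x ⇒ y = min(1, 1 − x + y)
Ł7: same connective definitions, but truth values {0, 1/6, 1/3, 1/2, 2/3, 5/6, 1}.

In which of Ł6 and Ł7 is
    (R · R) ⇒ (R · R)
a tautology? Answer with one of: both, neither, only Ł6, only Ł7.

both

In Ł6: every assignment gives 1 — tautology.
In Ł7: every assignment gives 1 — tautology.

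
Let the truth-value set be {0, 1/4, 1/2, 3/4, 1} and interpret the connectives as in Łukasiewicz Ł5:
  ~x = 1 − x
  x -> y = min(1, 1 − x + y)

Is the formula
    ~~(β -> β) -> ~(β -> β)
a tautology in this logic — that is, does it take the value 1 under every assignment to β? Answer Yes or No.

No

Counterexample: take β = 0.
β -> β = 0 -> 0 = 1
~(β -> β) = ~1 = 0
~~(β -> β) = ~0 = 1
β -> β = 0 -> 0 = 1
~(β -> β) = ~1 = 0
~~(β -> β) -> ~(β -> β) = 1 -> 0 = 0
This gives 0 ≠ 1.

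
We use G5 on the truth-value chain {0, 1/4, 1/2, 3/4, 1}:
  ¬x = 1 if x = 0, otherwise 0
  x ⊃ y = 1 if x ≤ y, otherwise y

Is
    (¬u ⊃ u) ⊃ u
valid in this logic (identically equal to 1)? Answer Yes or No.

No

Counterexample: take u = 1/4.
¬u = ¬1/4 = 0
¬u ⊃ u = 0 ⊃ 1/4 = 1
(¬u ⊃ u) ⊃ u = 1 ⊃ 1/4 = 1/4
This gives 1/4 ≠ 1.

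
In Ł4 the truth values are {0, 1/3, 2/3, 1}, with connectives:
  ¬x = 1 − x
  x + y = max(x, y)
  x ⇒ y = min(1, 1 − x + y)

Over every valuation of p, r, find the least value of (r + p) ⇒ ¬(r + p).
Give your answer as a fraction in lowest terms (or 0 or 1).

0

Take p = 0, r = 1:
r + p = 1 + 0 = 1
r + p = 1 + 0 = 1
¬(r + p) = ¬1 = 0
(r + p) ⇒ ¬(r + p) = 1 ⇒ 0 = 0
No assignment yields a value below 0, so this is the minimum.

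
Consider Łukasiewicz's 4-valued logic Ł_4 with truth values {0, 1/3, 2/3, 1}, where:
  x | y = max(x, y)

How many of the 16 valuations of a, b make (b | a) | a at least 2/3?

12

a = 0, b = 0 ↦ 0  <
a = 0, b = 1/3 ↦ 1/3  <
a = 0, b = 2/3 ↦ 2/3  ≥
a = 0, b = 1 ↦ 1  ≥
a = 1/3, b = 0 ↦ 1/3  <
a = 1/3, b = 1/3 ↦ 1/3  <
a = 1/3, b = 2/3 ↦ 2/3  ≥
a = 1/3, b = 1 ↦ 1  ≥
a = 2/3, b = 0 ↦ 2/3  ≥
a = 2/3, b = 1/3 ↦ 2/3  ≥
a = 2/3, b = 2/3 ↦ 2/3  ≥
a = 2/3, b = 1 ↦ 1  ≥
a = 1, b = 0 ↦ 1  ≥
a = 1, b = 1/3 ↦ 1  ≥
a = 1, b = 2/3 ↦ 1  ≥
a = 1, b = 1 ↦ 1  ≥
So 12 of the 16 assignments meet the threshold.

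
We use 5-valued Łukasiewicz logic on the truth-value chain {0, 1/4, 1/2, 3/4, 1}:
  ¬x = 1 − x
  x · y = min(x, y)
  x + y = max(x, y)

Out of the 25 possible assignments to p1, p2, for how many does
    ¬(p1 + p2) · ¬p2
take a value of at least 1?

1

value 1: 1 assignment (counts)
value 3/4: 3 assignments
value 1/2: 5 assignments
value 1/4: 7 assignments
value 0: 9 assignments
So 1 of the 25 assignments meets the threshold.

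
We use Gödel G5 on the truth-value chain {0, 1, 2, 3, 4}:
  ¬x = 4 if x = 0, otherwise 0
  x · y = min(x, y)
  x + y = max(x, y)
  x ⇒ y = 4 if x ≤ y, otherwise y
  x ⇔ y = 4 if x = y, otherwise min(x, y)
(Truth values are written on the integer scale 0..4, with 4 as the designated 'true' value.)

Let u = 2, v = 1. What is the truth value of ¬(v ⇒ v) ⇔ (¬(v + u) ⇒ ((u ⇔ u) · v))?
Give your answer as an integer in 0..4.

0

v ⇒ v = 1 ⇒ 1 = 4
¬(v ⇒ v) = ¬4 = 0
v + u = 1 + 2 = 2
¬(v + u) = ¬2 = 0
u ⇔ u = 2 ⇔ 2 = 4
(u ⇔ u) · v = 4 · 1 = 1
¬(v + u) ⇒ ((u ⇔ u) · v) = 0 ⇒ 1 = 4
¬(v ⇒ v) ⇔ (¬(v + u) ⇒ ((u ⇔ u) · v)) = 0 ⇔ 4 = 0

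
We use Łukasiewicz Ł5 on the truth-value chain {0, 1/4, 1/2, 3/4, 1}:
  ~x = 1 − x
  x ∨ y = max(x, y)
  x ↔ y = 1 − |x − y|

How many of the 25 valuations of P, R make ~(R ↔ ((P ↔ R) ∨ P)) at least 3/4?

8

value 1: 3 assignments (counts)
value 3/4: 5 assignments (counts)
value 1/2: 8 assignments
value 1/4: 6 assignments
value 0: 3 assignments
So 8 of the 25 assignments meet the threshold.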